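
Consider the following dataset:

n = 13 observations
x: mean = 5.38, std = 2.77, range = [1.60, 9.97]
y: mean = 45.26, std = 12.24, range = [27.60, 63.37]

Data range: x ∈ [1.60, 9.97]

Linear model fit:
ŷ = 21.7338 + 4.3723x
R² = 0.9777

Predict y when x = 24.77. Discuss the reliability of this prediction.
ŷ = 130.0357, but this is extrapolation (above the data range [1.60, 9.97]) and may be unreliable.

Prediction calculation:
ŷ = 21.7338 + 4.3723 × 24.77
ŷ = 130.0357

Reliability:
- Data range: x ∈ [1.60, 9.97]
- Prediction point: x = 24.77 is 14.80 units above the observed range → this is EXTRAPOLATION, not interpolation

Why that matters here:
- There are no observations near this x to validate the fitted line there
- Real relationships often flatten, saturate, or turn nonlinear at extremes
- The linear relationship may not hold outside the observed range

Report the number if required, but flag clearly that it is an extrapolation.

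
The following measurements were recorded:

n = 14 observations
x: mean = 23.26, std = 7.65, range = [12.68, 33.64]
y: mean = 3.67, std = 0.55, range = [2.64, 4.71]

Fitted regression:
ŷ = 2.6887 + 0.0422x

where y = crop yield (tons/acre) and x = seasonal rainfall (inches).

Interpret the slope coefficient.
On average, crop yield is about 0.0422 tons/acre higher for every extra inch of rainfall.

The slope coefficient β₁ = 0.0422 represents the marginal effect of rainfall on crop yield.

Interpretation:
- Rainfall up by 1 inch → predicted crop yield increases by 0.0422 tons/acre
- The effect is assumed constant over the observed range of x (linearity)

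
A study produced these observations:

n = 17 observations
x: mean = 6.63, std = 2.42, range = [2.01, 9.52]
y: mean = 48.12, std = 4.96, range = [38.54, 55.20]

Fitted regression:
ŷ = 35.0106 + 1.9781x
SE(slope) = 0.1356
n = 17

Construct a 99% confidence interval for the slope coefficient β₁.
The 99% CI for β₁ is (1.5785, 2.3777)

Confidence interval for the slope:

The 99% CI for β₁ is: β̂₁ ± t*(α/2, n-2) × SE(β̂₁)

Step 1: Find critical t-value
- Confidence level = 0.99
- Degrees of freedom = n - 2 = 17 - 2 = 15
- t*(α/2, 15) = 2.9467

Step 2: Calculate margin of error
Margin = 2.9467 × 0.1356 = 0.3996

Step 3: Construct interval
CI = 1.9781 ± 0.3996
CI = (1.5785, 2.3777)

Interpretation: We are 99% confident that the true slope β₁ lies between 1.5785 and 2.3777.
The interval does not include 0, suggesting a significant linear relationship.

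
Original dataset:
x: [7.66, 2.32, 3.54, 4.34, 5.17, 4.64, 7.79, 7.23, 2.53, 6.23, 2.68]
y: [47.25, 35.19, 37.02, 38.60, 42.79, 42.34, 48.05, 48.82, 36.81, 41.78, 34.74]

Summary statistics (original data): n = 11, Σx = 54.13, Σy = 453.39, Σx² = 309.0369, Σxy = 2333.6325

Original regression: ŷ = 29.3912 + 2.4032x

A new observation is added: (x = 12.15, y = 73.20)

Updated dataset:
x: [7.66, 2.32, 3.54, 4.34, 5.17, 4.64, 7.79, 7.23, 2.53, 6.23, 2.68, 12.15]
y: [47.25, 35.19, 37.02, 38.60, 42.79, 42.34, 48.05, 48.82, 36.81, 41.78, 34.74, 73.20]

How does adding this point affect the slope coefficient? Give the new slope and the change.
Adding the point moves β₁ from 2.4032 to 3.4721, i.e. it increases by 1.0689 (+44.5%).

x = 12.15 lies well outside the original x-range [2.32, 7.79] (x̄ ≈ 4.92), so this observation has high leverage and can move the slope substantially.

Step 1: Update the sums with the new point (n goes from 11 to 12)
Σx  = 54.13 + 12.15 = 66.28
Σy  = 453.39 + 73.20 = 526.59
Σx² = 309.0369 + 12.15² = 309.0369 + 147.6225 = 456.6594
Σxy = 2333.6325 + 12.15×73.20 = 2333.6325 + 889.3800 = 3223.0125

Step 2: Recompute the slope with b₁ = (nΣxy − ΣxΣy) / (nΣx² − (Σx)²)
Numerator   = 12×3223.0125 − 66.28×526.59 = 38676.1500 − 34902.3852 = 3773.7648
Denominator = 12×456.6594 − 66.28² = 5479.9128 − 4393.0384 = 1086.8744
b₁(new) = 3773.7648 / 1086.8744 = 3.4721

(Same formula on the original sums: (11×2333.6325 − 54.13×453.39) / (11×309.0369 − 54.13²) = 1127.9568 / 469.3490 = 2.4032, matching the given fit.)

Step 3: Change in slope
Δβ₁ = 3.4721 − 2.4032 = +1.0689
Relative change = +1.0689 / 2.4032 × 100% = +44.5%
→ the slope increases when the point is added.

A high-leverage point only changes the slope if it is off the original line; here y = 73.20 is above the original trend, so the slope increases.
In practice: examine leverage (hᵢ) and Cook's distance rather than deleting it automatically; refit with and without it and report both if conclusions differ.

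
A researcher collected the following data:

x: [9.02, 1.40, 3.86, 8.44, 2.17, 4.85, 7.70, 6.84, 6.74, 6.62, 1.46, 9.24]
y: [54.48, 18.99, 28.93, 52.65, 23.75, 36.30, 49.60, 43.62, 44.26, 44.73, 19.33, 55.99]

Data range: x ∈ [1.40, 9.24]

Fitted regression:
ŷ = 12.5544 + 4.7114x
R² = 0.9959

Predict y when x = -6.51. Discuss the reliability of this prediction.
The equation gives ŷ = -18.1168; however x = -6.51 is 7.91 units below the observed range, so this extrapolated value should not be trusted.

Prediction calculation:
ŷ = 12.5544 + 4.7114 × (-6.51)
ŷ = -18.1168

Reliability:
- Data range: x ∈ [1.40, 9.24]
- Prediction point: x = -6.51 is 7.91 units below the observed range → this is EXTRAPOLATION, not interpolation

Why that matters here:
- The linear relationship may not hold outside the observed range
- There are no observations near this x to validate the fitted line there
- Real relationships often flatten, saturate, or turn nonlinear at extremes

A defensible statement: 'if the linear trend continued to x = -6.51, y would be about -18.1168' — the premise is untested.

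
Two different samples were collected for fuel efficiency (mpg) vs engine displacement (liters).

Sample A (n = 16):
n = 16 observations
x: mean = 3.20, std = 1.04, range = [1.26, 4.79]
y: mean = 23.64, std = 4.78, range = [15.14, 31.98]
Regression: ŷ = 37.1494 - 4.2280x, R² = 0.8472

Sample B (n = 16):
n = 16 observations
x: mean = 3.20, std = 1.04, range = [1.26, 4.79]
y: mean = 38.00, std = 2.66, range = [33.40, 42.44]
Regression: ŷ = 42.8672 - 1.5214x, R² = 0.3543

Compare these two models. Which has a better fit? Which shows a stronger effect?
Model A has the better fit (R² = 0.8472 vs 0.3543). Model A shows the stronger effect (|β₁| = 4.2280 vs 1.5214).

Model Comparison:

Fit — compare R²:
- Model A: R² = 0.8472 → 84.72% of variance in fuel efficiency explained
- Model B: R² = 0.3543 → 35.43% of variance in fuel efficiency explained
- 0.8472 > 0.3543 → Model A has the better fit

Strength of effect — compare |β₁|:
- Model A: β₁ = -4.2280 → predicted fuel efficiency falls 4.2280 mpg per additional liter of engine displacement
- Model B: β₁ = -1.5214 → predicted fuel efficiency falls 1.5214 mpg per additional liter of engine displacement
- |-4.2280| > |-1.5214| → Model A shows the stronger marginal effect

Note: The two samples could reflect different populations, time periods, or measurement quality.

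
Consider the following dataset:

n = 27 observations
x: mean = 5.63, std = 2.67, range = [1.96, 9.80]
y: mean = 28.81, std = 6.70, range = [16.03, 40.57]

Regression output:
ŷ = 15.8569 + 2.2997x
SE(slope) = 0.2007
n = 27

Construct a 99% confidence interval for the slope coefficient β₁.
The 99% CI for β₁ is (1.7403, 2.8591)

Confidence interval for the slope:

The 99% CI for β₁ is: β̂₁ ± t*(α/2, n-2) × SE(β̂₁)

Step 1: Find critical t-value
- Confidence level = 0.99
- Degrees of freedom = n - 2 = 27 - 2 = 25
- t*(α/2, 25) = 2.7874

Step 2: Calculate margin of error
Margin = 2.7874 × 0.2007 = 0.5594

Step 3: Construct interval
CI = 2.2997 ± 0.5594
CI = (1.7403, 2.8591)

Interpretation: each one-unit increase in x is associated with a change in mean y of between 1.7403 and 2.8591, with 99% confidence.
Since 0 is outside the interval, a two-sided test at α = 0.01 would reject H₀: β₁ = 0.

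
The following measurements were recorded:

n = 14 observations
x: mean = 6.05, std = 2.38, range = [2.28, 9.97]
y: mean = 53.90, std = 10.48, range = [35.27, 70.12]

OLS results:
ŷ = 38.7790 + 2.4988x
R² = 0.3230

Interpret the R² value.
R² = 0.3230 means 32.30% of the variation in y is explained by the linear relationship with x. This indicates a moderate fit.

The coefficient of determination R² is the fraction of the total variation in y that the fitted line accounts for.

Here R² = 0.3230:
- Explained: 32.30% of the variation in y
- Unexplained (residual): 100% − 32.30% = 67.70%
- Rule of thumb (below 0.3 weak; 0.3 to below 0.7 moderate; 0.7 and above strong) → moderate

Calculation: R² = 1 − (SS_res / SS_tot), where SS_res is the sum of squared residuals and SS_tot the total sum of squares.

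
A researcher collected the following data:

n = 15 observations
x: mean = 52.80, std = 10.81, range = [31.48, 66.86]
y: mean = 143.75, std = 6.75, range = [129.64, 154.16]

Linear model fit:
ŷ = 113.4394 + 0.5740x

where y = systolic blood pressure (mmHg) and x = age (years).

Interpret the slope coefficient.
For each additional year of age, predicted blood pressure increases by approximately 0.5740 mmHg.

β₁ = 0.5740 is the change in predicted blood pressure (mmHg) per additional year of age.

Interpretation:
- Age up by 1 year → predicted blood pressure increases by 0.5740 mmHg
- The effect is assumed constant over the observed range of x (linearity)

The intercept β₀ = 113.4394 is the predicted blood pressure when age = 0; since the smallest observed x is 31.48, this is an extrapolation and mainly anchors the line.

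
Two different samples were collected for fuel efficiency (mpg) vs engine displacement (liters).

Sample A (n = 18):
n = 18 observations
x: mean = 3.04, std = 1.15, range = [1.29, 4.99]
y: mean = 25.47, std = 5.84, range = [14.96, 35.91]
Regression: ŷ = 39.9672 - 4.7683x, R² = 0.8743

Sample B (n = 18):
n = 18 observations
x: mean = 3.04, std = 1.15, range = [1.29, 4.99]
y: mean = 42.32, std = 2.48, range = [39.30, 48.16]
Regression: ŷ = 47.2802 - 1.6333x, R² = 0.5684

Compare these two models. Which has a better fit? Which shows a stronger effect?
Model A has the better fit (R² = 0.8743 vs 0.5684). Model A shows the stronger effect (|β₁| = 4.7683 vs 1.6333).

Model Comparison:

Goodness of fit (R²):
- Model A: R² = 0.8743 → 87.43% of variance in fuel efficiency explained
- Model B: R² = 0.5684 → 56.84% of variance in fuel efficiency explained
- 0.8743 > 0.5684 → Model A has the better fit

Strength of effect — compare |β₁|:
- Model A: β₁ = -4.7683 → predicted fuel efficiency falls 4.7683 mpg per additional liter of engine displacement
- Model B: β₁ = -1.6333 → predicted fuel efficiency falls 1.6333 mpg per additional liter of engine displacement
- |-4.7683| > |-1.6333| → Model A shows the stronger marginal effect

Notes:
- R² measures how tightly points cluster around the line; β₁ measures how steep the line is — they answer different questions.
- A better fit (higher R²) doesn't necessarily mean a more important relationship.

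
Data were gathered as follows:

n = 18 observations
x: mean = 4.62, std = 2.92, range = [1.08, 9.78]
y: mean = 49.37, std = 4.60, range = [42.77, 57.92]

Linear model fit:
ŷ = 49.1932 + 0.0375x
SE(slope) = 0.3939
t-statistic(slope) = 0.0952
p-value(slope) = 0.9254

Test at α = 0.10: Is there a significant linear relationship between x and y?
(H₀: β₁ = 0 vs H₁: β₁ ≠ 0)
p-value = 0.9254 ≥ α = 0.10, so we fail to reject H₀. The relationship is not significant.

Hypothesis test for the slope coefficient:

H₀: β₁ = 0 (no linear relationship)
H₁: β₁ ≠ 0 (linear relationship exists)

Test statistic: t = β̂₁ / SE(β̂₁) = 0.0375 / 0.3939 = 0.0952

With df = 16, the two-sided p-value for |t| = 0.0952 is 0.9254.

Decision rule: reject H₀ if p-value < α.
p-value = 0.9254 ≥ α = 0.10 → fail to reject H₀.

There is not sufficient evidence at the 10% significance level to conclude that a linear relationship exists between x and y.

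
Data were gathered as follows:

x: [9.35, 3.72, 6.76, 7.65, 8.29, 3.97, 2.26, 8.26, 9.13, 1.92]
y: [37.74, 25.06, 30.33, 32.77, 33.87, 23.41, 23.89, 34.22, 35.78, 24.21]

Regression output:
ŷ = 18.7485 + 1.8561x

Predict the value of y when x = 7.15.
ŷ = 32.0196

Plug x = 7.15 into the fitted line:

ŷ = 18.7485 + 1.8561 × 7.15
ŷ = 18.7485 + 13.2711
ŷ = 32.0196

This is a point prediction; actual observations scatter around it by roughly the residual standard deviation.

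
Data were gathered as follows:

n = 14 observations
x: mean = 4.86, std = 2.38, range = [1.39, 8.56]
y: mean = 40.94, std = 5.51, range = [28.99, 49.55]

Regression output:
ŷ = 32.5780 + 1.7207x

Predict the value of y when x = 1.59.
ŷ = 35.3139

Plug x = 1.59 into the fitted line:

ŷ = 32.5780 + 1.7207 × 1.59
ŷ = 32.5780 + 2.7359
ŷ = 35.3139

This is the fitted mean response at that x — an individual observation would come with a wider prediction interval.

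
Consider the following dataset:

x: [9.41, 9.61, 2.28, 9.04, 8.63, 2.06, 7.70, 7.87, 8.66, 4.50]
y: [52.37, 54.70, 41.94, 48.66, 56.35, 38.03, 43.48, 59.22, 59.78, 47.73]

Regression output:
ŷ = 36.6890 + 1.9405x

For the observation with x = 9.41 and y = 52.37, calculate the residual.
Residual = -2.5791

The residual is the difference between the actual value and the predicted value:

Residual = y - ŷ

Step 1: Calculate predicted value
ŷ = 36.6890 + 1.9405 × 9.41
ŷ = 54.9491

Step 2: Calculate residual
Residual = 52.37 - 54.9491
Residual = -2.5791

Sign check: y < ŷ, so the point is below the line and the fit overestimates here.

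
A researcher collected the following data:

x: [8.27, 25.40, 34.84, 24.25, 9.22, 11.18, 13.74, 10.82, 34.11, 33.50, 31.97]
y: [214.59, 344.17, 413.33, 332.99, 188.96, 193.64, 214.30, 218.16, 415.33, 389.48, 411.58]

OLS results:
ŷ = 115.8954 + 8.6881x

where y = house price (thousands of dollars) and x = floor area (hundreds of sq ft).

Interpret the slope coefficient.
On average, house price is about 8.6881 thousand dollars higher for every extra hundred sq ft of floor area.

The slope coefficient β₁ = 8.6881 represents the marginal effect of floor area on house price.

Interpretation:
- Floor area up by 1 hundred sq ft → predicted house price increases by 8.6881 thousand dollars
- This is a linear approximation: the same per-unit change is assumed across the whole observed x range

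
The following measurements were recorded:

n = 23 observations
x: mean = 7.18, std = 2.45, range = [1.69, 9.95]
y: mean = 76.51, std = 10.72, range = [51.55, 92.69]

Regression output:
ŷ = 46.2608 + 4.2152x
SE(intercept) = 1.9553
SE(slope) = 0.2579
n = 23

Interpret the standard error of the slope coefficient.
SE(β̂₁) = 0.2579 is the estimated standard deviation of the slope estimate across repeated samples; relative to β̂₁ = 4.2152 that is 6.1%, a precise estimate.

SE(β̂₁) = s / √Sxx, where s is the residual standard deviation and Sxx = Σ(x − x̄)². It is the yardstick for how far β̂₁ = 4.2152 could plausibly be from the true slope.

Relative precision:
- SE / |β̂₁| = 0.2579 / 4.2152 = 6.1%
- Rule of thumb (under 20%: precise; 20% to under 50%: moderately precise; 50% or more: imprecise) → precise

Rough 95% range (±2 SE): 4.2152 ± 0.5158 → (3.6994, 4.7310).

What drives SE(β̂₁): more residual scatter → larger SE; larger n (here n = 23) → smaller SE; wider spread of x values → smaller SE.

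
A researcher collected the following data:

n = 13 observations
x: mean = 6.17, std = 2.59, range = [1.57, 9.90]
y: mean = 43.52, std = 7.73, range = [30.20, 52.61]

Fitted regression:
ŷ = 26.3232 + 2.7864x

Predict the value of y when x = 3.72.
ŷ = 36.6886

x = 3.72 lies inside the observed range [1.57, 9.90], so the fitted equation applies directly:

ŷ = 26.3232 + 2.7864 × 3.72
ŷ = 26.3232 + 10.3654
ŷ = 36.6886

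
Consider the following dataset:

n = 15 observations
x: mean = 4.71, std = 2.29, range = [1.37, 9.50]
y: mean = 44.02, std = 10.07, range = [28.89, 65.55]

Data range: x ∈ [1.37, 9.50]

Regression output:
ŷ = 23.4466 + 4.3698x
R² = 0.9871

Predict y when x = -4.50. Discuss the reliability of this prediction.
ŷ = 3.7825 (extrapolation — x = -4.50 lies outside [1.37, 9.50], so reliability is low).

Prediction calculation:
ŷ = 23.4466 + 4.3698 × (-4.50)
ŷ = 3.7825

Reliability:
- Data range: x ∈ [1.37, 9.50]
- Prediction point: x = -4.50 is 5.87 units below the observed range → this is EXTRAPOLATION, not interpolation

Why that matters here:
- The linear relationship may not hold outside the observed range
- There are no observations near this x to validate the fitted line there
- Real relationships often flatten, saturate, or turn nonlinear at extremes

Report the number if required, but flag clearly that it is an extrapolation.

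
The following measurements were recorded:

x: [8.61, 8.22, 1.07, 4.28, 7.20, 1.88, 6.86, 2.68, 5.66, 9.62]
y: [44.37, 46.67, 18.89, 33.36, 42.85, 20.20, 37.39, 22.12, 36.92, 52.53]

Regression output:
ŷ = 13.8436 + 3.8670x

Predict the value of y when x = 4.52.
ŷ = 31.3224

To predict y for x = 4.52, substitute into the regression equation:

ŷ = 13.8436 + 3.8670 × 4.52
ŷ = 13.8436 + 17.4788
ŷ = 31.3224

This is the fitted mean response at that x — an individual observation would come with a wider prediction interval.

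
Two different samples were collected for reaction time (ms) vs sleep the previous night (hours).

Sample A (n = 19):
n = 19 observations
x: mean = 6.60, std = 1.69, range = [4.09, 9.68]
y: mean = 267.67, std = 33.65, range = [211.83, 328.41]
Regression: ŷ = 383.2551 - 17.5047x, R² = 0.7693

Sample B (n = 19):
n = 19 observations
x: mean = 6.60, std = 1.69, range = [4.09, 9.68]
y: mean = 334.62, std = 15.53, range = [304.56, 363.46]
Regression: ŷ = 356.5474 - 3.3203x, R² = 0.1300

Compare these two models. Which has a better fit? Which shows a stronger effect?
Model A has the better fit (R² = 0.7693 vs 0.1300). Model A shows the stronger effect (|β₁| = 17.5047 vs 3.3203).

Model Comparison:

Fit — compare R²:
- Model A: R² = 0.7693 → 76.93% of variance in reaction time explained
- Model B: R² = 0.1300 → 13.00% of variance in reaction time explained
- 0.7693 > 0.1300 → Model A has the better fit

Strength of effect — compare |β₁|:
- Model A: β₁ = -17.5047 → predicted reaction time falls 17.5047 ms per additional hour of sleep
- Model B: β₁ = -3.3203 → predicted reaction time falls 3.3203 ms per additional hour of sleep
- |-17.5047| > |-3.3203| → Model A shows the stronger marginal effect

Note: A better fit (higher R²) doesn't necessarily mean a more important relationship.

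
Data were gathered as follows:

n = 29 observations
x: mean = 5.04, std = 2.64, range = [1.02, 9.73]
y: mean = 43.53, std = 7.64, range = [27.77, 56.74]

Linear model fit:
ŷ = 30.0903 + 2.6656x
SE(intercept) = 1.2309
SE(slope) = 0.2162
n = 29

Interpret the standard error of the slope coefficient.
The slope 2.6656 is pinned down to within about ±0.2162 (one SE) by these data — relative uncertainty 8.1%, i.e. precise.

SE(β̂₁) = s / √Sxx, where s is the residual standard deviation and Sxx = Σ(x − x̄)². It is the yardstick for how far β̂₁ = 2.6656 could plausibly be from the true slope.

Relative precision:
- SE / |β̂₁| = 0.2162 / 2.6656 = 8.1%
- Rule of thumb (under 20%: precise; 20% to under 50%: moderately precise; 50% or more: imprecise) → precise

Link to the t-test: t = β̂₁ / SE(β̂₁) = 2.6656 / 0.2162 = 12.3293, the statistic for H₀: β₁ = 0.

What drives SE(β̂₁): wider spread of x values → smaller SE; more residual scatter → larger SE; larger n (here n = 29) → smaller SE.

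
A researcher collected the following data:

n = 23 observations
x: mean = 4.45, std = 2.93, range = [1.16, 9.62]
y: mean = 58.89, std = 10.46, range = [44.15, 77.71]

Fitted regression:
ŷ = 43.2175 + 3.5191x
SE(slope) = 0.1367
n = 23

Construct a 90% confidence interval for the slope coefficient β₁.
The 90% CI for β₁ is (3.2839, 3.7543)

Confidence interval for the slope:

The 90% CI for β₁ is: β̂₁ ± t*(α/2, n-2) × SE(β̂₁)

Step 1: Find critical t-value
- Confidence level = 0.9
- Degrees of freedom = n - 2 = 23 - 2 = 21
- t*(α/2, 21) = 1.7207

Step 2: Calculate margin of error
Margin = 1.7207 × 0.1367 = 0.2352

Step 3: Construct interval
CI = 3.5191 ± 0.2352
CI = (3.2839, 3.7543)

Interpretation: We are 90% confident that the true slope β₁ lies between 3.2839 and 3.7543.
The interval does not include 0, suggesting a significant linear relationship.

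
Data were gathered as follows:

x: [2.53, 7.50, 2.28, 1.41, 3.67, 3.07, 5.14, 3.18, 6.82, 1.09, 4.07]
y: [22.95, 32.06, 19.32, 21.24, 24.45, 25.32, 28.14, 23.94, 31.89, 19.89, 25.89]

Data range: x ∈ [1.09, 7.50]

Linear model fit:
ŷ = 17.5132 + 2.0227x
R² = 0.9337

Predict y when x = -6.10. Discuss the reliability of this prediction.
The equation gives ŷ = 5.1747; however x = -6.10 is 7.19 units below the observed range, so this extrapolated value should not be trusted.

Prediction calculation:
ŷ = 17.5132 + 2.0227 × (-6.10)
ŷ = 5.1747

Reliability:
- Data range: x ∈ [1.09, 7.50]
- Prediction point: x = -6.10 is 7.19 units below the observed range → this is EXTRAPOLATION, not interpolation

Why that matters here:
- The standard error of prediction grows with (x − x̄)², and x = -6.10 is far from x̄ = 3.71
- The linear relationship may not hold outside the observed range
- There are no observations near this x to validate the fitted line there

The R² = 0.9337 only validates the fit within [1.09, 7.50]; treat ŷ = 5.1747 with caution.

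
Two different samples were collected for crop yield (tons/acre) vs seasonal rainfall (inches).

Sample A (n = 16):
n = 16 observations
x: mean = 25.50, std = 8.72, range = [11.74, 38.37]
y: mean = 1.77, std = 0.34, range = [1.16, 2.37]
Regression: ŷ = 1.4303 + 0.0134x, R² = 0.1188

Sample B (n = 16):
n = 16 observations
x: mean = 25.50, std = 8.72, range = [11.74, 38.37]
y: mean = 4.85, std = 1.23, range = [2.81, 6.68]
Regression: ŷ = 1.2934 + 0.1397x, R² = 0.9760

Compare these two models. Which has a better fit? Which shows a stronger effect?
Model B has the better fit (R² = 0.9760 vs 0.1188). Model B shows the stronger effect (|β₁| = 0.1397 vs 0.0134).

Model Comparison:

Goodness of fit (R²):
- Model A: R² = 0.1188 → 11.88% of variance in crop yield explained
- Model B: R² = 0.9760 → 97.60% of variance in crop yield explained
- 0.9760 > 0.1188 → Model B has the better fit

Strength of effect — compare |β₁|:
- Model A: β₁ = 0.0134 → predicted crop yield rises 0.0134 tons/acre per additional inch of rainfall
- Model B: β₁ = 0.1397 → predicted crop yield rises 0.1397 tons/acre per additional inch of rainfall
- |0.0134| < |0.1397| → Model B shows the stronger marginal effect

Notes:
- The two samples could reflect different populations, time periods, or measurement quality.
- A better fit (higher R²) doesn't necessarily mean a more important relationship.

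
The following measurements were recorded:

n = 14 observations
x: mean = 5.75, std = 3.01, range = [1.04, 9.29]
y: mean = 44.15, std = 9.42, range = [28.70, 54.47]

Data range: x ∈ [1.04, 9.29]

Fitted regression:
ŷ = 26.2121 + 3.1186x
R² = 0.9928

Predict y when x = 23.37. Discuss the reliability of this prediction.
The equation gives ŷ = 99.0938; however x = 23.37 is 14.08 units above the observed range, so this extrapolated value should not be trusted.

Prediction calculation:
ŷ = 26.2121 + 3.1186 × 23.37
ŷ = 99.0938

Reliability:
- Data range: x ∈ [1.04, 9.29]
- Prediction point: x = 23.37 is 14.08 units above the observed range → this is EXTRAPOLATION, not interpolation

Why that matters here:
- R² describes fit only over the sampled x values; it says nothing about behaviour beyond them
- Real relationships often flatten, saturate, or turn nonlinear at extremes

The R² = 0.9928 only validates the fit within [1.04, 9.29]; treat ŷ = 99.0938 with caution.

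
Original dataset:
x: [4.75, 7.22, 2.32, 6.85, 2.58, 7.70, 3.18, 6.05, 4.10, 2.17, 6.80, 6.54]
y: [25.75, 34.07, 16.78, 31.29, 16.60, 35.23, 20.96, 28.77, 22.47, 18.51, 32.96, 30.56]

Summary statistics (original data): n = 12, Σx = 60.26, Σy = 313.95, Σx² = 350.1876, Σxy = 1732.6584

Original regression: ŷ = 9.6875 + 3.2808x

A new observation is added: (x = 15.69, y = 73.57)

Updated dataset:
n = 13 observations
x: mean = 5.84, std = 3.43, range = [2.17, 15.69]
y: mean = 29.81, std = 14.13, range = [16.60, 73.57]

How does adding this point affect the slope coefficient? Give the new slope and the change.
Adding the point moves β₁ from 3.2808 to 4.0812, i.e. it increases by 0.8004 (+24.4%).

x = 15.69 lies well outside the original x-range [2.17, 7.70] (x̄ ≈ 5.02), so this observation has high leverage and can move the slope substantially.

Step 1: Update the sums with the new point (n goes from 12 to 13)
Σx  = 60.26 + 15.69 = 75.95
Σy  = 313.95 + 73.57 = 387.52
Σx² = 350.1876 + 15.69² = 350.1876 + 246.1761 = 596.3637
Σxy = 1732.6584 + 15.69×73.57 = 1732.6584 + 1154.3133 = 2886.9717

Step 2: Recompute the slope with b₁ = (nΣxy − ΣxΣy) / (nΣx² − (Σx)²)
Numerator   = 13×2886.9717 − 75.95×387.52 = 37530.6321 − 29432.1440 = 8098.4881
Denominator = 13×596.3637 − 75.95² = 7752.7281 − 5768.4025 = 1984.3256
b₁(new) = 8098.4881 / 1984.3256 = 4.0812

(Same formula on the original sums: (12×1732.6584 − 60.26×313.95) / (12×350.1876 − 60.26²) = 1873.2738 / 570.9836 = 3.2808, matching the given fit.)

Step 3: Change in slope
Δβ₁ = 4.0812 − 3.2808 = +0.8004
Relative change = +0.8004 / 3.2808 × 100% = +24.4%
→ the slope increases when the point is added.

Because the point sits above the extension of the original line at a high-leverage x, it tilts the fit up.
In practice: check such a point for data-entry or measurement error; refit with and without it and report both if conclusions differ.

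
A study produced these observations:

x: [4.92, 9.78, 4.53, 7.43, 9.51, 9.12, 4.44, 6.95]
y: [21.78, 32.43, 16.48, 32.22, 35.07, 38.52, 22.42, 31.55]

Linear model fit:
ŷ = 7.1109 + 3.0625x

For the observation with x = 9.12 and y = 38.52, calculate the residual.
Residual = 3.4791

The residual is the difference between the actual value and the predicted value:

Residual = y - ŷ

Step 1: Calculate predicted value
ŷ = 7.1109 + 3.0625 × 9.12
ŷ = 35.0409

Step 2: Calculate residual
Residual = 38.52 - 35.0409
Residual = 3.4791

Interpretation: the model underestimates the actual value by 3.4791 at this point (positive residual → observation lies above the fitted line).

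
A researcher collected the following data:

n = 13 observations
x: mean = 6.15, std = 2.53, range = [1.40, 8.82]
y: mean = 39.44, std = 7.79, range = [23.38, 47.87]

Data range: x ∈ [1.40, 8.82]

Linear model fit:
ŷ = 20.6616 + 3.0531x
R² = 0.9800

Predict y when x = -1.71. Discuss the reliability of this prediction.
ŷ = 15.4408 (extrapolation — x = -1.71 lies outside [1.40, 8.82], so reliability is low).

Prediction calculation:
ŷ = 20.6616 + 3.0531 × (-1.71)
ŷ = 15.4408

Reliability:
- Data range: x ∈ [1.40, 8.82]
- Prediction point: x = -1.71 is 3.11 units below the observed range → this is EXTRAPOLATION, not interpolation

Why that matters here:
- R² describes fit only over the sampled x values; it says nothing about behaviour beyond them
- The linear relationship may not hold outside the observed range
- The standard error of prediction grows with (x − x̄)², and x = -1.71 is far from x̄ = 6.15

Report the number if required, but flag clearly that it is an extrapolation.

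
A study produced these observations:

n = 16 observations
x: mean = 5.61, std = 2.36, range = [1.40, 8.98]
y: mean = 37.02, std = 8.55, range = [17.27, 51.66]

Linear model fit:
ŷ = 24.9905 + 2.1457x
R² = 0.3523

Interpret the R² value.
About 35.23% of the variability in y is accounted for by the regression on x (R² = 0.3523) — a moderate linear fit.

The coefficient of determination R² is the fraction of the total variation in y that the fitted line accounts for.

Here R² = 0.3523:
- Explained: 35.23% of the variation in y
- Unexplained (residual): 100% − 35.23% = 64.77%
- Rule of thumb (below 0.3 weak; 0.3 to below 0.7 moderate; 0.7 and above strong) → moderate

Note: R² never decreases when predictors are added, so it should not be used alone to compare models of different size.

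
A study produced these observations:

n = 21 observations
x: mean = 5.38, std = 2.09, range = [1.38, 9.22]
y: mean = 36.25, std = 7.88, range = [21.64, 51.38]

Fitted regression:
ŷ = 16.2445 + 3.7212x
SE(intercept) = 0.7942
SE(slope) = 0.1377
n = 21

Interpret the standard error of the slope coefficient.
SE(β̂₁) = 0.1377 is the estimated standard deviation of the slope estimate across repeated samples; relative to β̂₁ = 3.7212 that is 3.7%, a precise estimate.

SE(β̂₁) = s / √Sxx, where s is the residual standard deviation and Sxx = Σ(x − x̄)². It is the yardstick for how far β̂₁ = 3.7212 could plausibly be from the true slope.

Relative precision:
- SE / |β̂₁| = 0.1377 / 3.7212 = 3.7%
- Rule of thumb (under 20%: precise; 20% to under 50%: moderately precise; 50% or more: imprecise) → precise

Link to interval estimation: a confidence interval for β₁ is β̂₁ ± t* × 0.1377, so SE sets the half-width per unit of t*.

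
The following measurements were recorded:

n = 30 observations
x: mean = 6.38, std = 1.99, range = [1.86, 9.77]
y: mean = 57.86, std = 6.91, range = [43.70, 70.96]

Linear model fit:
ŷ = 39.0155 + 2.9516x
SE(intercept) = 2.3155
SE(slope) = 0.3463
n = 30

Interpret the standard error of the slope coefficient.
The slope 2.9516 is pinned down to within about ±0.3463 (one SE) by these data — relative uncertainty 11.7%, i.e. precise.

What SE measures:
- The standard error quantifies the sampling variability of the coefficient estimate
- It is the estimated standard deviation of β̂₁ across hypothetical repeated samples of the same size
- Smaller SE → more precise estimate

Relative precision:
- SE / |β̂₁| = 0.3463 / 2.9516 = 11.7%
- Rule of thumb (under 20%: precise; 20% to under 50%: moderately precise; 50% or more: imprecise) → precise

Rough 95% range (±2 SE): 2.9516 ± 0.6926 → (2.2590, 3.6442).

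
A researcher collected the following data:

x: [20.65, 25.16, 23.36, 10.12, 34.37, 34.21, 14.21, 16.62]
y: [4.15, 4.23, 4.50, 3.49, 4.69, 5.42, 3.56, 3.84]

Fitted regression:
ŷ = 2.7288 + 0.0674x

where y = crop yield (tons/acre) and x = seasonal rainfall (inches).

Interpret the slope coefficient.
On average, crop yield is about 0.0674 tons/acre higher for every extra inch of rainfall.

The slope coefficient β₁ = 0.0674 represents the marginal effect of rainfall on crop yield.

Interpretation:
- Rainfall up by 1 inch → predicted crop yield increases by 0.0674 tons/acre
- This is a linear approximation: the same per-unit change is assumed across the whole observed x range
- The slope describes association in these data, not necessarily a causal effect

(β₀ = 2.7288 is the fitted value at x = 0 and is not part of the slope interpretation.)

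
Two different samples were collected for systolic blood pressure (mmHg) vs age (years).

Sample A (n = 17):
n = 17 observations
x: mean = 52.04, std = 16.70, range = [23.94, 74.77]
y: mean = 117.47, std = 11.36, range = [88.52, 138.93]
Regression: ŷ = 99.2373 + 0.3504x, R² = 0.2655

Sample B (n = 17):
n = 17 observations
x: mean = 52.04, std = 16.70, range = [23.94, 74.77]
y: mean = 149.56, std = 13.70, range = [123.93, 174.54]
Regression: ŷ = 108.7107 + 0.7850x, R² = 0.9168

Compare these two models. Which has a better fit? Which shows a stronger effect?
Model B has the better fit (R² = 0.9168 vs 0.2655). Model B shows the stronger effect (|β₁| = 0.7850 vs 0.3504).

Model Comparison:

Fit — compare R²:
- Model A: R² = 0.2655 → 26.55% of variance in blood pressure explained
- Model B: R² = 0.9168 → 91.68% of variance in blood pressure explained
- 0.9168 > 0.2655 → Model B has the better fit

Effect size (slope magnitude):
- Model A: β₁ = 0.3504 → predicted blood pressure rises 0.3504 mmHg per additional year of age
- Model B: β₁ = 0.7850 → predicted blood pressure rises 0.7850 mmHg per additional year of age
- |0.3504| < |0.7850| → Model B shows the stronger marginal effect

Notes:
- A steeper slope doesn't make a better model if the scatter around the line is large.
- The two samples could reflect different populations, time periods, or measurement quality.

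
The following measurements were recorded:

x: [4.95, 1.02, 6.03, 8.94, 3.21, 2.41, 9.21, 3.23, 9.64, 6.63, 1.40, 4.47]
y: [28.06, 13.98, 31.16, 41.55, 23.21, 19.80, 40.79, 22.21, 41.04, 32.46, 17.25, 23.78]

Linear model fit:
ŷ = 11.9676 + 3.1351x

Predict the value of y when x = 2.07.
ŷ = 18.4573

To predict y for x = 2.07, substitute into the regression equation:

ŷ = 11.9676 + 3.1351 × 2.07
ŷ = 11.9676 + 6.4897
ŷ = 18.4573

This is the fitted mean response at that x — an individual observation would come with a wider prediction interval.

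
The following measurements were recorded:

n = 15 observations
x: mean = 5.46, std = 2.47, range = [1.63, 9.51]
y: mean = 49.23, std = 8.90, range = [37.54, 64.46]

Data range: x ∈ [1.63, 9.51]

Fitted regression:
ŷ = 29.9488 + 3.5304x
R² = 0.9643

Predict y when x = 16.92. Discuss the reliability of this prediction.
The equation gives ŷ = 89.6832; however x = 16.92 is 7.41 units above the observed range, so this extrapolated value should not be trusted.

Prediction calculation:
ŷ = 29.9488 + 3.5304 × 16.92
ŷ = 89.6832

Reliability:
- Data range: x ∈ [1.63, 9.51]
- Prediction point: x = 16.92 is 7.41 units above the observed range → this is EXTRAPOLATION, not interpolation

Why that matters here:
- Real relationships often flatten, saturate, or turn nonlinear at extremes
- The linear relationship may not hold outside the observed range
- R² describes fit only over the sampled x values; it says nothing about behaviour beyond them

Report the number if required, but flag clearly that it is an extrapolation.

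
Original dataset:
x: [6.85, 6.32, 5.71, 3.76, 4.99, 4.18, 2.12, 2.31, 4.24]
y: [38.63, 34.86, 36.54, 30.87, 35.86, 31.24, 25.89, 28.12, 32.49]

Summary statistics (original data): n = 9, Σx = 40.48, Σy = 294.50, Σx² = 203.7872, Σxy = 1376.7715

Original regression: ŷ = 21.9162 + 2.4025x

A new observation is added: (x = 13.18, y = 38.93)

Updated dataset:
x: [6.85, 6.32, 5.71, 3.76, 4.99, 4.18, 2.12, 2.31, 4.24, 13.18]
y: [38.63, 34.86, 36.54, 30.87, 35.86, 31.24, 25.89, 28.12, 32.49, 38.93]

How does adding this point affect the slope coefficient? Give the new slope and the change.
Adding the point moves β₁ from 2.4025 to 1.1242, i.e. it decreases by 1.2783 (-53.2%).

x = 13.18 lies well outside the original x-range [2.12, 6.85] (x̄ ≈ 4.50), so this observation has high leverage and can move the slope substantially.

Step 1: Update the sums with the new point (n goes from 9 to 10)
Σx  = 40.48 + 13.18 = 53.66
Σy  = 294.50 + 38.93 = 333.43
Σx² = 203.7872 + 13.18² = 203.7872 + 173.7124 = 377.4996
Σxy = 1376.7715 + 13.18×38.93 = 1376.7715 + 513.0974 = 1889.8689

Step 2: Recompute the slope with b₁ = (nΣxy − ΣxΣy) / (nΣx² − (Σx)²)
Numerator   = 10×1889.8689 − 53.66×333.43 = 18898.6890 − 17891.8538 = 1006.8352
Denominator = 10×377.4996 − 53.66² = 3774.9960 − 2879.3956 = 895.6004
b₁(new) = 1006.8352 / 895.6004 = 1.1242

(Same formula on the original sums: (9×1376.7715 − 40.48×294.50) / (9×203.7872 − 40.48²) = 469.5835 / 195.4544 = 2.4025, matching the given fit.)

Step 3: Change in slope
Δβ₁ = 1.1242 − 2.4025 = -1.2783
Relative change = -1.2783 / 2.4025 × 100% = -53.2%
→ the slope decreases when the point is added.

A high-leverage point only changes the slope if it is off the original line; here y = 38.93 is below the original trend, so the slope decreases.
In practice: refit with and without it and report both if conclusions differ.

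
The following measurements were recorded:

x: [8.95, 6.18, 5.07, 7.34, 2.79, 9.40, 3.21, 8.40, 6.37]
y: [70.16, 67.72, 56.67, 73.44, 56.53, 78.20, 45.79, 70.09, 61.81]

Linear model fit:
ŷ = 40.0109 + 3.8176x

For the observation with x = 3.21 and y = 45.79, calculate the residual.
Residual = -6.4754

The residual is the difference between the actual value and the predicted value:

Residual = y - ŷ

Step 1: Calculate predicted value
ŷ = 40.0109 + 3.8176 × 3.21
ŷ = 52.2654

Step 2: Calculate residual
Residual = 45.79 - 52.2654
Residual = -6.4754

The residual is negative, so the observed y = 45.79 sits below the regression line (the line overestimates it by 6.4754).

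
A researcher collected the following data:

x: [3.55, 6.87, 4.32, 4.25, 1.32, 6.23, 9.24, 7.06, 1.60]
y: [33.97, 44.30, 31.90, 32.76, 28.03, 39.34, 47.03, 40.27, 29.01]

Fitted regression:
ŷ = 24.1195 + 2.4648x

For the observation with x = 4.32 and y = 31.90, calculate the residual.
Residual = -2.8674

The residual is the difference between the actual value and the predicted value:

Residual = y - ŷ

Step 1: Calculate predicted value
ŷ = 24.1195 + 2.4648 × 4.32
ŷ = 34.7674

Step 2: Calculate residual
Residual = 31.90 - 34.7674
Residual = -2.8674

The residual is negative, so the observed y = 31.90 sits below the regression line (the line overestimates it by 2.8674).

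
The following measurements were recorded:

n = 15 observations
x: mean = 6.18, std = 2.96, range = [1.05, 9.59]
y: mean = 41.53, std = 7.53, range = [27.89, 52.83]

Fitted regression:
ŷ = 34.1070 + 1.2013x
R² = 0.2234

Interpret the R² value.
R² = 0.2234 means 22.34% of the variation in y is explained by the linear relationship with x. This indicates a weak fit.

The coefficient of determination R² is the fraction of the total variation in y that the fitted line accounts for.

Here R² = 0.2234:
- Explained: 22.34% of the variation in y
- Unexplained (residual): 100% − 22.34% = 77.66%
- Rule of thumb (below 0.3 weak; 0.3 to below 0.7 moderate; 0.7 and above strong) → weak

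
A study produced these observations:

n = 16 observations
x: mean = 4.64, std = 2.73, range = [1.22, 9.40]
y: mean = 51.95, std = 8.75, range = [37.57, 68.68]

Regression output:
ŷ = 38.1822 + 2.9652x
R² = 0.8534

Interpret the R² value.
The model explains 85.34% of the variance in y (R² = 0.8534), leaving 14.66% unexplained; the fit is strong.

R² (coefficient of determination) measures the proportion of variance in y explained by the regression model.

Here R² = 0.8534:
- Explained: 85.34% of the variation in y
- Unexplained (residual): 100% − 85.34% = 14.66%
- Rule of thumb (below 0.3 weak; 0.3 to below 0.7 moderate; 0.7 and above strong) → strong

Note: R² says nothing about causation, and a high R² does not by itself mean the linear form is appropriate — check the residuals.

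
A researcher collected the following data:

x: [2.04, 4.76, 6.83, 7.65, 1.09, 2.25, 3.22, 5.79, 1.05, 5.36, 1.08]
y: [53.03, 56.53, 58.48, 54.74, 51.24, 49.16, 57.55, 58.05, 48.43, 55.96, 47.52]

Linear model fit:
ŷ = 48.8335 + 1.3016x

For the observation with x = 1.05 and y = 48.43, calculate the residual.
Residual = -1.7702

The residual is the difference between the actual value and the predicted value:

Residual = y - ŷ

Step 1: Calculate predicted value
ŷ = 48.8335 + 1.3016 × 1.05
ŷ = 50.2002

Step 2: Calculate residual
Residual = 48.43 - 50.2002
Residual = -1.7702

The residual is negative, so the observed y = 48.43 sits below the regression line (the line overestimates it by 1.7702).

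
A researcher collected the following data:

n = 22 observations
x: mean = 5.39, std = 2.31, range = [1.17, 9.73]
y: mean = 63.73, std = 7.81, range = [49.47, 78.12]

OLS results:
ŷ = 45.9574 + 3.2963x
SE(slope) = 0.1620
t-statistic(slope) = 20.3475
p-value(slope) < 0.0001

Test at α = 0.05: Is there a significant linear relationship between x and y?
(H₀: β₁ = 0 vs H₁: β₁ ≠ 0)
p-value < 0.0001 < α = 0.05, so we reject H₀. The relationship is significant.

Hypothesis test for the slope coefficient:

H₀: β₁ = 0 (no linear relationship)
H₁: β₁ ≠ 0 (linear relationship exists)

Test statistic: t = β̂₁ / SE(β̂₁) = 3.2963 / 0.1620 = 20.3475

The p-value (<0.0001) is the probability, under H₀, of a t-statistic at least as extreme as |t| = 20.3475 (two-sided, df = n − 2 = 20).

Decision rule: reject H₀ if p-value < α.
p-value < 0.0001 < α = 0.05 → reject H₀.

There is sufficient evidence at the 5% significance level to conclude that a linear relationship exists between x and y.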